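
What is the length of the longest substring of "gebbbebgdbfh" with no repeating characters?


Input: "gebbbebgdbfh"
Sliding window (track last position of each char):
  Position 0 ('g'): window [0,0] length 1 -- new best
  Position 1 ('e'): window [0,1] length 2 -- new best
  Position 2 ('b'): window [0,2] length 3 -- new best
  Position 3 ('b'): repeat (last at 2), move window start to 3
  Position 3 ('b'): window [3,3] length 1
  Position 4 ('b'): repeat (last at 3), move window start to 4
  Position 4 ('b'): window [4,4] length 1
  Position 5 ('e'): window [4,5] length 2
  Position 6 ('b'): repeat (last at 4), move window start to 5
  Position 6 ('b'): window [5,6] length 2
  Position 7 ('g'): window [5,7] length 3
  Position 8 ('d'): window [5,8] length 4 -- new best
  Position 9 ('b'): repeat (last at 6), move window start to 7
  Position 9 ('b'): window [7,9] length 3
  Position 10 ('f'): window [7,10] length 4
  Position 11 ('h'): window [7,11] length 5 -- new best
Longest substring with no repeats: "gdbfh" with length 5

5


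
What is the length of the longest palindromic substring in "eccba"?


Input: "eccba"
Checking substrings for palindromes:
  [1:3] "cc" (len 2) => palindrome
Longest palindromic substring: "cc" with length 2

2


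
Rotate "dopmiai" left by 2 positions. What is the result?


Input: "dopmiai", rotate left by 2
First 2 characters: "do"
Remaining characters: "pmiai"
Concatenate remaining + first: "pmiai" + "do" = "pmiaido"

pmiaido


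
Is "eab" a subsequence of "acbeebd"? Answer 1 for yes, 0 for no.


Check if "eab" is a subsequence of "acbeebd"
Greedy scan:
  Position 0 ('a'): no match needed
  Position 1 ('c'): no match needed
  Position 2 ('b'): no match needed
  Position 3 ('e'): matches sub[0] = 'e'
  Position 4 ('e'): no match needed
  Position 5 ('b'): no match needed
  Position 6 ('d'): no match needed
Only matched 1/3 characters => not a subsequence

0


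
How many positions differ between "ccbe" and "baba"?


Comparing "ccbe" and "baba" position by position:
  Position 0: 'c' vs 'b' => DIFFER
  Position 1: 'c' vs 'a' => DIFFER
  Position 2: 'b' vs 'b' => same
  Position 3: 'e' vs 'a' => DIFFER
Positions that differ: 3

3


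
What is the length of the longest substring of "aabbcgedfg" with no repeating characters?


Input: "aabbcgedfg"
Sliding window (track last position of each char):
  Position 0 ('a'): window [0,0] length 1 -- new best
  Position 1 ('a'): repeat (last at 0), move window start to 1
  Position 1 ('a'): window [1,1] length 1
  Position 2 ('b'): window [1,2] length 2 -- new best
  Position 3 ('b'): repeat (last at 2), move window start to 3
  Position 3 ('b'): window [3,3] length 1
  Position 4 ('c'): window [3,4] length 2
  Position 5 ('g'): window [3,5] length 3 -- new best
  Position 6 ('e'): window [3,6] length 4 -- new best
  Position 7 ('d'): window [3,7] length 5 -- new best
  Position 8 ('f'): window [3,8] length 6 -- new best
  Position 9 ('g'): repeat (last at 5), move window start to 6
  Position 9 ('g'): window [6,9] length 4
Longest substring with no repeats: "bcgedf" with length 6

6


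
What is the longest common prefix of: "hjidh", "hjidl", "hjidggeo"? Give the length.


Words: hjidh, hjidl, hjidggeo
  Position 0: all 'h' => match
  Position 1: all 'j' => match
  Position 2: all 'i' => match
  Position 3: all 'd' => match
  Position 4: ('h', 'l', 'g') => mismatch, stop
LCP = "hjid" (length 4)

4


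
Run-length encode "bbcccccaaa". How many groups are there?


Input: bbcccccaaa
Scanning for consecutive runs:
  Group 1: 'b' x 2 (positions 0-1)
  Group 2: 'c' x 5 (positions 2-6)
  Group 3: 'a' x 3 (positions 7-9)
Total groups: 3

3


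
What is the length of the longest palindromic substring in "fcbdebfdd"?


Input: "fcbdebfdd"
Checking substrings for palindromes:
  [7:9] "dd" (len 2) => palindrome
Longest palindromic substring: "dd" with length 2

2


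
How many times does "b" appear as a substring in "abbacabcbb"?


Searching for "b" in "abbacabcbb"
Scanning each position:
  Position 0: "a" => no
  Position 1: "b" => MATCH
  Position 2: "b" => MATCH
  Position 3: "a" => no
  Position 4: "c" => no
  Position 5: "a" => no
  Position 6: "b" => MATCH
  Position 7: "c" => no
  Position 8: "b" => MATCH
  Position 9: "b" => MATCH
Total occurrences: 5

5


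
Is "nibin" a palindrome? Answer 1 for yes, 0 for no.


Input: nibin
Reversed: nibin
  Compare pos 0 ('n') with pos 4 ('n'): match
  Compare pos 1 ('i') with pos 3 ('i'): match
Result: palindrome

1


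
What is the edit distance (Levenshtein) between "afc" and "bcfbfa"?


Computing edit distance: "afc" -> "bcfbfa"
DP table:
           b    c    f    b    f    a
      0    1    2    3    4    5    6
  a   1    1    2    3    4    5    5
  f   2    2    2    2    3    4    5
  c   3    3    2    3    3    4    5
Edit distance = dp[3][6] = 5

5


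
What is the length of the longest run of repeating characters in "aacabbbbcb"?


Input: "aacabbbbcb"
Scanning for longest run:
  Position 1 ('a'): continues run of 'a', length=2
  Position 2 ('c'): new char, reset run to 1
  Position 3 ('a'): new char, reset run to 1
  Position 4 ('b'): new char, reset run to 1
  Position 5 ('b'): continues run of 'b', length=2
  Position 6 ('b'): continues run of 'b', length=3
  Position 7 ('b'): continues run of 'b', length=4
  Position 8 ('c'): new char, reset run to 1
  Position 9 ('b'): new char, reset run to 1
Longest run: 'b' with length 4

4


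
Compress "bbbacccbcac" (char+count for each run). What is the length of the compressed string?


Input: bbbacccbcac
Runs:
  'b' x 3 => "b3"
  'a' x 1 => "a1"
  'c' x 3 => "c3"
  'b' x 1 => "b1"
  'c' x 1 => "c1"
  'a' x 1 => "a1"
  'c' x 1 => "c1"
Compressed: "b3a1c3b1c1a1c1"
Compressed length: 14

14


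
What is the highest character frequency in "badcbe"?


Input: badcbe
Character counts:
  'a': 1
  'b': 2
  'c': 1
  'd': 1
  'e': 1
Maximum frequency: 2

2


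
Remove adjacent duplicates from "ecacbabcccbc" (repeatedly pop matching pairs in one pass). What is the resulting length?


Input: ecacbabcccbc
Stack-based adjacent duplicate removal:
  Read 'e': push. Stack: e
  Read 'c': push. Stack: ec
  Read 'a': push. Stack: eca
  Read 'c': push. Stack: ecac
  Read 'b': push. Stack: ecacb
  Read 'a': push. Stack: ecacba
  Read 'b': push. Stack: ecacbab
  Read 'c': push. Stack: ecacbabc
  Read 'c': matches stack top 'c' => pop. Stack: ecacbab
  Read 'c': push. Stack: ecacbabc
  Read 'b': push. Stack: ecacbabcb
  Read 'c': push. Stack: ecacbabcbc
Final stack: "ecacbabcbc" (length 10)

10


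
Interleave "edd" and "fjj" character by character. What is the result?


Interleaving "edd" and "fjj":
  Position 0: 'e' from first, 'f' from second => "ef"
  Position 1: 'd' from first, 'j' from second => "dj"
  Position 2: 'd' from first, 'j' from second => "dj"
Result: efdjdj

efdjdj


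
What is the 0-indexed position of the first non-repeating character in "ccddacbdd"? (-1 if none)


Input: ccddacbdd
Character frequencies:
  'a': 1
  'b': 1
  'c': 3
  'd': 4
Scanning left to right for freq == 1:
  Position 0 ('c'): freq=3, skip
  Position 1 ('c'): freq=3, skip
  Position 2 ('d'): freq=4, skip
  Position 3 ('d'): freq=4, skip
  Position 4 ('a'): unique! => answer = 4

4


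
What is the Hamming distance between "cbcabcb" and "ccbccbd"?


Comparing "cbcabcb" and "ccbccbd" position by position:
  Position 0: 'c' vs 'c' => same
  Position 1: 'b' vs 'c' => differ
  Position 2: 'c' vs 'b' => differ
  Position 3: 'a' vs 'c' => differ
  Position 4: 'b' vs 'c' => differ
  Position 5: 'c' vs 'b' => differ
  Position 6: 'b' vs 'd' => differ
Total differences (Hamming distance): 6

6


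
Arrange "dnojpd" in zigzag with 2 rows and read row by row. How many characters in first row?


Zigzag "dnojpd" into 2 rows:
Placing characters:
  'd' => row 0
  'n' => row 1
  'o' => row 0
  'j' => row 1
  'p' => row 0
  'd' => row 1
Rows:
  Row 0: "dop"
  Row 1: "njd"
First row length: 3

3


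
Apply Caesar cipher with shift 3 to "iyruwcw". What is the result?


Caesar cipher: shift "iyruwcw" by 3
  'i' (pos 8) + 3 = pos 11 = 'l'
  'y' (pos 24) + 3 = pos 1 = 'b'
  'r' (pos 17) + 3 = pos 20 = 'u'
  'u' (pos 20) + 3 = pos 23 = 'x'
  'w' (pos 22) + 3 = pos 25 = 'z'
  'c' (pos 2) + 3 = pos 5 = 'f'
  'w' (pos 22) + 3 = pos 25 = 'z'
Result: lbuxzfz

lbuxzfz


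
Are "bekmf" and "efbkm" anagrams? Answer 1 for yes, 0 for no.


Strings: "bekmf", "efbkm"
Sorted first:  befkm
Sorted second: befkm
Sorted forms match => anagrams

1


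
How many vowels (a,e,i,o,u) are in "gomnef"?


Input: gomnef
Checking each character:
  'g' at position 0: consonant
  'o' at position 1: vowel (running total: 1)
  'm' at position 2: consonant
  'n' at position 3: consonant
  'e' at position 4: vowel (running total: 2)
  'f' at position 5: consonant
Total vowels: 2

2


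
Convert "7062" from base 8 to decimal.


Input: "7062" in base 8
Positional expansion:
  Digit '7' (value 7) x 8^3 = 3584
  Digit '0' (value 0) x 8^2 = 0
  Digit '6' (value 6) x 8^1 = 48
  Digit '2' (value 2) x 8^0 = 2
Sum = 3634

3634


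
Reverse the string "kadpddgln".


Input: kadpddgln
Reading characters right to left:
  Position 8: 'n'
  Position 7: 'l'
  Position 6: 'g'
  Position 5: 'd'
  Position 4: 'd'
  Position 3: 'p'
  Position 2: 'd'
  Position 1: 'a'
  Position 0: 'k'
Reversed: nlgddpdak

nlgddpdak


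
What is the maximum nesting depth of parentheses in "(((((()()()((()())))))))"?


Input: "(((((()()()((()())))))))"
Tracking depth:
  Position 0 '(': depth becomes 1
  Position 1 '(': depth becomes 2
  Position 2 '(': depth becomes 3
  Position 3 '(': depth becomes 4
  Position 4 '(': depth becomes 5
  Position 5 '(': depth becomes 6
  Position 6 ')': depth becomes 5
  Position 7 '(': depth becomes 6
  Position 8 ')': depth becomes 5
  Position 9 '(': depth becomes 6
  Position 10 ')': depth becomes 5
  Position 11 '(': depth becomes 6
  Position 12 '(': depth becomes 7
  Position 13 '(': depth becomes 8
  Position 14 ')': depth becomes 7
  Position 15 '(': depth becomes 8
  Position 16 ')': depth becomes 7
  Position 17 ')': depth becomes 6
  Position 18 ')': depth becomes 5
  Position 19 ')': depth becomes 4
  Position 20 ')': depth becomes 3
  Position 21 ')': depth becomes 2
  Position 22 ')': depth becomes 1
  Position 23 ')': depth becomes 0
Maximum depth reached: 8

8


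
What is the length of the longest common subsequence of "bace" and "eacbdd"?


LCS of "bace" and "eacbdd"
DP table:
           e    a    c    b    d    d
      0    0    0    0    0    0    0
  b   0    0    0    0    1    1    1
  a   0    0    1    1    1    1    1
  c   0    0    1    2    2    2    2
  e   0    1    1    2    2    2    2
LCS length = dp[4][6] = 2

2


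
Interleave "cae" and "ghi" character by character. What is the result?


Interleaving "cae" and "ghi":
  Position 0: 'c' from first, 'g' from second => "cg"
  Position 1: 'a' from first, 'h' from second => "ah"
  Position 2: 'e' from first, 'i' from second => "ei"
Result: cgahei

cgahei


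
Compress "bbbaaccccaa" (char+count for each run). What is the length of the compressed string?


Input: bbbaaccccaa
Runs:
  'b' x 3 => "b3"
  'a' x 2 => "a2"
  'c' x 4 => "c4"
  'a' x 2 => "a2"
Compressed: "b3a2c4a2"
Compressed length: 8

8


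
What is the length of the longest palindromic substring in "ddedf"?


Input: "ddedf"
Checking substrings for palindromes:
  [1:4] "ded" (len 3) => palindrome
  [0:2] "dd" (len 2) => palindrome
Longest palindromic substring: "ded" with length 3

3


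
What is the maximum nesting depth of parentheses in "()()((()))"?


Input: "()()((()))"
Tracking depth:
  Position 0 '(': depth becomes 1
  Position 1 ')': depth becomes 0
  Position 2 '(': depth becomes 1
  Position 3 ')': depth becomes 0
  Position 4 '(': depth becomes 1
  Position 5 '(': depth becomes 2
  Position 6 '(': depth becomes 3
  Position 7 ')': depth becomes 2
  Position 8 ')': depth becomes 1
  Position 9 ')': depth becomes 0
Maximum depth reached: 3

3


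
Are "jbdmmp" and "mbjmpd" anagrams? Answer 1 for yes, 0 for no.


Strings: "jbdmmp", "mbjmpd"
Sorted first:  bdjmmp
Sorted second: bdjmmp
Sorted forms match => anagrams

1


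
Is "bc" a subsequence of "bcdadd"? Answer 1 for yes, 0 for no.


Check if "bc" is a subsequence of "bcdadd"
Greedy scan:
  Position 0 ('b'): matches sub[0] = 'b'
  Position 1 ('c'): matches sub[1] = 'c'
  Position 2 ('d'): no match needed
  Position 3 ('a'): no match needed
  Position 4 ('d'): no match needed
  Position 5 ('d'): no match needed
All 2 characters matched => is a subsequence

1


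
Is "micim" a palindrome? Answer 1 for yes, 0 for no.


Input: micim
Reversed: micim
  Compare pos 0 ('m') with pos 4 ('m'): match
  Compare pos 1 ('i') with pos 3 ('i'): match
Result: palindrome

1


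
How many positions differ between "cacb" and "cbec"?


Comparing "cacb" and "cbec" position by position:
  Position 0: 'c' vs 'c' => same
  Position 1: 'a' vs 'b' => DIFFER
  Position 2: 'c' vs 'e' => DIFFER
  Position 3: 'b' vs 'c' => DIFFER
Positions that differ: 3

3


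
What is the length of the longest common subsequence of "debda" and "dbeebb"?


LCS of "debda" and "dbeebb"
DP table:
           d    b    e    e    b    b
      0    0    0    0    0    0    0
  d   0    1    1    1    1    1    1
  e   0    1    1    2    2    2    2
  b   0    1    2    2    2    3    3
  d   0    1    2    2    2    3    3
  a   0    1    2    2    2    3    3
LCS length = dp[5][6] = 3

3


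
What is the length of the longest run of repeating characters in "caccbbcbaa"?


Input: "caccbbcbaa"
Scanning for longest run:
  Position 1 ('a'): new char, reset run to 1
  Position 2 ('c'): new char, reset run to 1
  Position 3 ('c'): continues run of 'c', length=2
  Position 4 ('b'): new char, reset run to 1
  Position 5 ('b'): continues run of 'b', length=2
  Position 6 ('c'): new char, reset run to 1
  Position 7 ('b'): new char, reset run to 1
  Position 8 ('a'): new char, reset run to 1
  Position 9 ('a'): continues run of 'a', length=2
Longest run: 'c' with length 2

2


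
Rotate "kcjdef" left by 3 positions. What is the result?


Input: "kcjdef", rotate left by 3
First 3 characters: "kcj"
Remaining characters: "def"
Concatenate remaining + first: "def" + "kcj" = "defkcj"

defkcj


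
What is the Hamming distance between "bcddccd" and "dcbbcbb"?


Comparing "bcddccd" and "dcbbcbb" position by position:
  Position 0: 'b' vs 'd' => differ
  Position 1: 'c' vs 'c' => same
  Position 2: 'd' vs 'b' => differ
  Position 3: 'd' vs 'b' => differ
  Position 4: 'c' vs 'c' => same
  Position 5: 'c' vs 'b' => differ
  Position 6: 'd' vs 'b' => differ
Total differences (Hamming distance): 5

5


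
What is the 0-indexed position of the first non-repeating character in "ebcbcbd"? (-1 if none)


Input: ebcbcbd
Character frequencies:
  'b': 3
  'c': 2
  'd': 1
  'e': 1
Scanning left to right for freq == 1:
  Position 0 ('e'): unique! => answer = 0

0


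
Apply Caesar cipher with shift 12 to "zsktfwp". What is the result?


Caesar cipher: shift "zsktfwp" by 12
  'z' (pos 25) + 12 = pos 11 = 'l'
  's' (pos 18) + 12 = pos 4 = 'e'
  'k' (pos 10) + 12 = pos 22 = 'w'
  't' (pos 19) + 12 = pos 5 = 'f'
  'f' (pos 5) + 12 = pos 17 = 'r'
  'w' (pos 22) + 12 = pos 8 = 'i'
  'p' (pos 15) + 12 = pos 1 = 'b'
Result: lewfrib

lewfrib


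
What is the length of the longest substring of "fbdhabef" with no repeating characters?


Input: "fbdhabef"
Sliding window (track last position of each char):
  Position 0 ('f'): window [0,0] length 1 -- new best
  Position 1 ('b'): window [0,1] length 2 -- new best
  Position 2 ('d'): window [0,2] length 3 -- new best
  Position 3 ('h'): window [0,3] length 4 -- new best
  Position 4 ('a'): window [0,4] length 5 -- new best
  Position 5 ('b'): repeat (last at 1), move window start to 2
  Position 5 ('b'): window [2,5] length 4
  Position 6 ('e'): window [2,6] length 5
  Position 7 ('f'): window [2,7] length 6 -- new best
Longest substring with no repeats: "dhabef" with length 6

6


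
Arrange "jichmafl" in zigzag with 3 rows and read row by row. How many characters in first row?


Zigzag "jichmafl" into 3 rows:
Placing characters:
  'j' => row 0
  'i' => row 1
  'c' => row 2
  'h' => row 1
  'm' => row 0
  'a' => row 1
  'f' => row 2
  'l' => row 1
Rows:
  Row 0: "jm"
  Row 1: "ihal"
  Row 2: "cf"
First row length: 2

2


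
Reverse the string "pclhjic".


Input: pclhjic
Reading characters right to left:
  Position 6: 'c'
  Position 5: 'i'
  Position 4: 'j'
  Position 3: 'h'
  Position 2: 'l'
  Position 1: 'c'
  Position 0: 'p'
Reversed: cijhlcp

cijhlcp


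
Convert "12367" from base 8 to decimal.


Input: "12367" in base 8
Positional expansion:
  Digit '1' (value 1) x 8^4 = 4096
  Digit '2' (value 2) x 8^3 = 1024
  Digit '3' (value 3) x 8^2 = 192
  Digit '6' (value 6) x 8^1 = 48
  Digit '7' (value 7) x 8^0 = 7
Sum = 5367

5367


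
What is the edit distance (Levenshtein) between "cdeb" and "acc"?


Computing edit distance: "cdeb" -> "acc"
DP table:
           a    c    c
      0    1    2    3
  c   1    1    1    2
  d   2    2    2    2
  e   3    3    3    3
  b   4    4    4    4
Edit distance = dp[4][3] = 4

4


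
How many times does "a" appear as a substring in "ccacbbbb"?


Searching for "a" in "ccacbbbb"
Scanning each position:
  Position 0: "c" => no
  Position 1: "c" => no
  Position 2: "a" => MATCH
  Position 3: "c" => no
  Position 4: "b" => no
  Position 5: "b" => no
  Position 6: "b" => no
  Position 7: "b" => no
Total occurrences: 1

1


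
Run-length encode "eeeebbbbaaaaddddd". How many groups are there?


Input: eeeebbbbaaaaddddd
Scanning for consecutive runs:
  Group 1: 'e' x 4 (positions 0-3)
  Group 2: 'b' x 4 (positions 4-7)
  Group 3: 'a' x 4 (positions 8-11)
  Group 4: 'd' x 5 (positions 12-16)
Total groups: 4

4


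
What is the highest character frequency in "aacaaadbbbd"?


Input: aacaaadbbbd
Character counts:
  'a': 5
  'b': 3
  'c': 1
  'd': 2
Maximum frequency: 5

5


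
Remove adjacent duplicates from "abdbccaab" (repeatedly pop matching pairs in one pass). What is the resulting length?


Input: abdbccaab
Stack-based adjacent duplicate removal:
  Read 'a': push. Stack: a
  Read 'b': push. Stack: ab
  Read 'd': push. Stack: abd
  Read 'b': push. Stack: abdb
  Read 'c': push. Stack: abdbc
  Read 'c': matches stack top 'c' => pop. Stack: abdb
  Read 'a': push. Stack: abdba
  Read 'a': matches stack top 'a' => pop. Stack: abdb
  Read 'b': matches stack top 'b' => pop. Stack: abd
Final stack: "abd" (length 3)

3


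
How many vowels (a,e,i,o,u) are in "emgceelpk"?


Input: emgceelpk
Checking each character:
  'e' at position 0: vowel (running total: 1)
  'm' at position 1: consonant
  'g' at position 2: consonant
  'c' at position 3: consonant
  'e' at position 4: vowel (running total: 2)
  'e' at position 5: vowel (running total: 3)
  'l' at position 6: consonant
  'p' at position 7: consonant
  'k' at position 8: consonant
Total vowels: 3

3


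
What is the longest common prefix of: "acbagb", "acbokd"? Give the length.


Words: acbagb, acbokd
  Position 0: all 'a' => match
  Position 1: all 'c' => match
  Position 2: all 'b' => match
  Position 3: ('a', 'o') => mismatch, stop
LCP = "acb" (length 3)

3


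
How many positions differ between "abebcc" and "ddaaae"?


Comparing "abebcc" and "ddaaae" position by position:
  Position 0: 'a' vs 'd' => DIFFER
  Position 1: 'b' vs 'd' => DIFFER
  Position 2: 'e' vs 'a' => DIFFER
  Position 3: 'b' vs 'a' => DIFFER
  Position 4: 'c' vs 'a' => DIFFER
  Position 5: 'c' vs 'e' => DIFFER
Positions that differ: 6

6


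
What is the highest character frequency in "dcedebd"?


Input: dcedebd
Character counts:
  'b': 1
  'c': 1
  'd': 3
  'e': 2
Maximum frequency: 3

3


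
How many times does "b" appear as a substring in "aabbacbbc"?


Searching for "b" in "aabbacbbc"
Scanning each position:
  Position 0: "a" => no
  Position 1: "a" => no
  Position 2: "b" => MATCH
  Position 3: "b" => MATCH
  Position 4: "a" => no
  Position 5: "c" => no
  Position 6: "b" => MATCH
  Position 7: "b" => MATCH
  Position 8: "c" => no
Total occurrences: 4

4


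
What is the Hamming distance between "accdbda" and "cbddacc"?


Comparing "accdbda" and "cbddacc" position by position:
  Position 0: 'a' vs 'c' => differ
  Position 1: 'c' vs 'b' => differ
  Position 2: 'c' vs 'd' => differ
  Position 3: 'd' vs 'd' => same
  Position 4: 'b' vs 'a' => differ
  Position 5: 'd' vs 'c' => differ
  Position 6: 'a' vs 'c' => differ
Total differences (Hamming distance): 6

6


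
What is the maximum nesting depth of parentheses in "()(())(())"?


Input: "()(())(())"
Tracking depth:
  Position 0 '(': depth becomes 1
  Position 1 ')': depth becomes 0
  Position 2 '(': depth becomes 1
  Position 3 '(': depth becomes 2
  Position 4 ')': depth becomes 1
  Position 5 ')': depth becomes 0
  Position 6 '(': depth becomes 1
  Position 7 '(': depth becomes 2
  Position 8 ')': depth becomes 1
  Position 9 ')': depth becomes 0
Maximum depth reached: 2

2


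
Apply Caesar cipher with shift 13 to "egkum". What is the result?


Caesar cipher: shift "egkum" by 13
  'e' (pos 4) + 13 = pos 17 = 'r'
  'g' (pos 6) + 13 = pos 19 = 't'
  'k' (pos 10) + 13 = pos 23 = 'x'
  'u' (pos 20) + 13 = pos 7 = 'h'
  'm' (pos 12) + 13 = pos 25 = 'z'
Result: rtxhz

rtxhz


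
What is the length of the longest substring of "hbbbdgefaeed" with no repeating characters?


Input: "hbbbdgefaeed"
Sliding window (track last position of each char):
  Position 0 ('h'): window [0,0] length 1 -- new best
  Position 1 ('b'): window [0,1] length 2 -- new best
  Position 2 ('b'): repeat (last at 1), move window start to 2
  Position 2 ('b'): window [2,2] length 1
  Position 3 ('b'): repeat (last at 2), move window start to 3
  Position 3 ('b'): window [3,3] length 1
  Position 4 ('d'): window [3,4] length 2
  Position 5 ('g'): window [3,5] length 3 -- new best
  Position 6 ('e'): window [3,6] length 4 -- new best
  Position 7 ('f'): window [3,7] length 5 -- new best
  Position 8 ('a'): window [3,8] length 6 -- new best
  Position 9 ('e'): repeat (last at 6), move window start to 7
  Position 9 ('e'): window [7,9] length 3
  Position 10 ('e'): repeat (last at 9), move window start to 10
  Position 10 ('e'): window [10,10] length 1
  Position 11 ('d'): window [10,11] length 2
Longest substring with no repeats: "bdgefa" with length 6

6


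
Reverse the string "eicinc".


Input: eicinc
Reading characters right to left:
  Position 5: 'c'
  Position 4: 'n'
  Position 3: 'i'
  Position 2: 'c'
  Position 1: 'i'
  Position 0: 'e'
Reversed: cnicie

cnicie


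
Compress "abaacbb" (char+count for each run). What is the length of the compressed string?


Input: abaacbb
Runs:
  'a' x 1 => "a1"
  'b' x 1 => "b1"
  'a' x 2 => "a2"
  'c' x 1 => "c1"
  'b' x 2 => "b2"
Compressed: "a1b1a2c1b2"
Compressed length: 10

10


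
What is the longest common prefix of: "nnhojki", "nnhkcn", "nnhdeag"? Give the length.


Words: nnhojki, nnhkcn, nnhdeag
  Position 0: all 'n' => match
  Position 1: all 'n' => match
  Position 2: all 'h' => match
  Position 3: ('o', 'k', 'd') => mismatch, stop
LCP = "nnh" (length 3)

3


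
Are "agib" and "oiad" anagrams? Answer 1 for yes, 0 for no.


Strings: "agib", "oiad"
Sorted first:  abgi
Sorted second: adio
Differ at position 1: 'b' vs 'd' => not anagrams

0


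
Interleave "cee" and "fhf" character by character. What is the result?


Interleaving "cee" and "fhf":
  Position 0: 'c' from first, 'f' from second => "cf"
  Position 1: 'e' from first, 'h' from second => "eh"
  Position 2: 'e' from first, 'f' from second => "ef"
Result: cfehef

cfehef


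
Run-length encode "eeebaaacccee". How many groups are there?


Input: eeebaaacccee
Scanning for consecutive runs:
  Group 1: 'e' x 3 (positions 0-2)
  Group 2: 'b' x 1 (positions 3-3)
  Group 3: 'a' x 3 (positions 4-6)
  Group 4: 'c' x 3 (positions 7-9)
  Group 5: 'e' x 2 (positions 10-11)
Total groups: 5

5


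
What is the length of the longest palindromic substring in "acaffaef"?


Input: "acaffaef"
Checking substrings for palindromes:
  [2:6] "affa" (len 4) => palindrome
  [0:3] "aca" (len 3) => palindrome
  [3:5] "ff" (len 2) => palindrome
Longest palindromic substring: "affa" with length 4

4


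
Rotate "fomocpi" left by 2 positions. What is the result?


Input: "fomocpi", rotate left by 2
First 2 characters: "fo"
Remaining characters: "mocpi"
Concatenate remaining + first: "mocpi" + "fo" = "mocpifo"

mocpifo


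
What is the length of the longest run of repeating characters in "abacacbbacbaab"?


Input: "abacacbbacbaab"
Scanning for longest run:
  Position 1 ('b'): new char, reset run to 1
  Position 2 ('a'): new char, reset run to 1
  Position 3 ('c'): new char, reset run to 1
  Position 4 ('a'): new char, reset run to 1
  Position 5 ('c'): new char, reset run to 1
  Position 6 ('b'): new char, reset run to 1
  Position 7 ('b'): continues run of 'b', length=2
  Position 8 ('a'): new char, reset run to 1
  Position 9 ('c'): new char, reset run to 1
  Position 10 ('b'): new char, reset run to 1
  Position 11 ('a'): new char, reset run to 1
  Position 12 ('a'): continues run of 'a', length=2
  Position 13 ('b'): new char, reset run to 1
Longest run: 'b' with length 2

2


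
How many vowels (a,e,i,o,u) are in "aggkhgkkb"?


Input: aggkhgkkb
Checking each character:
  'a' at position 0: vowel (running total: 1)
  'g' at position 1: consonant
  'g' at position 2: consonant
  'k' at position 3: consonant
  'h' at position 4: consonant
  'g' at position 5: consonant
  'k' at position 6: consonant
  'k' at position 7: consonant
  'b' at position 8: consonant
Total vowels: 1

1


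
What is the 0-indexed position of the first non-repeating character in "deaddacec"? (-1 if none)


Input: deaddacec
Character frequencies:
  'a': 2
  'c': 2
  'd': 3
  'e': 2
Scanning left to right for freq == 1:
  Position 0 ('d'): freq=3, skip
  Position 1 ('e'): freq=2, skip
  Position 2 ('a'): freq=2, skip
  Position 3 ('d'): freq=3, skip
  Position 4 ('d'): freq=3, skip
  Position 5 ('a'): freq=2, skip
  Position 6 ('c'): freq=2, skip
  Position 7 ('e'): freq=2, skip
  Position 8 ('c'): freq=2, skip
  No unique character found => answer = -1

-1


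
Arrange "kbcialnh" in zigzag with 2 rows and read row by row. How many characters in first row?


Zigzag "kbcialnh" into 2 rows:
Placing characters:
  'k' => row 0
  'b' => row 1
  'c' => row 0
  'i' => row 1
  'a' => row 0
  'l' => row 1
  'n' => row 0
  'h' => row 1
Rows:
  Row 0: "kcan"
  Row 1: "bilh"
First row length: 4

4


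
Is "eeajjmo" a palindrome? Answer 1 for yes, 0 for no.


Input: eeajjmo
Reversed: omjjaee
  Compare pos 0 ('e') with pos 6 ('o'): MISMATCH
  Compare pos 1 ('e') with pos 5 ('m'): MISMATCH
  Compare pos 2 ('a') with pos 4 ('j'): MISMATCH
Result: not a palindrome

0


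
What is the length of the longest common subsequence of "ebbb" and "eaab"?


LCS of "ebbb" and "eaab"
DP table:
           e    a    a    b
      0    0    0    0    0
  e   0    1    1    1    1
  b   0    1    1    1    2
  b   0    1    1    1    2
  b   0    1    1    1    2
LCS length = dp[4][4] = 2

2


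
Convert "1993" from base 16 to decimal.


Input: "1993" in base 16
Positional expansion:
  Digit '1' (value 1) x 16^3 = 4096
  Digit '9' (value 9) x 16^2 = 2304
  Digit '9' (value 9) x 16^1 = 144
  Digit '3' (value 3) x 16^0 = 3
Sum = 6547

6547


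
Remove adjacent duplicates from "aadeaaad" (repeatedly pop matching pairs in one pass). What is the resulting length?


Input: aadeaaad
Stack-based adjacent duplicate removal:
  Read 'a': push. Stack: a
  Read 'a': matches stack top 'a' => pop. Stack: (empty)
  Read 'd': push. Stack: d
  Read 'e': push. Stack: de
  Read 'a': push. Stack: dea
  Read 'a': matches stack top 'a' => pop. Stack: de
  Read 'a': push. Stack: dea
  Read 'd': push. Stack: dead
Final stack: "dead" (length 4)

4


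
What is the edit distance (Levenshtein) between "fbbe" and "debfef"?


Computing edit distance: "fbbe" -> "debfef"
DP table:
           d    e    b    f    e    f
      0    1    2    3    4    5    6
  f   1    1    2    3    3    4    5
  b   2    2    2    2    3    4    5
  b   3    3    3    2    3    4    5
  e   4    4    3    3    3    3    4
Edit distance = dp[4][6] = 4

4


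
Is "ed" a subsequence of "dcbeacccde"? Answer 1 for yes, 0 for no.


Check if "ed" is a subsequence of "dcbeacccde"
Greedy scan:
  Position 0 ('d'): no match needed
  Position 1 ('c'): no match needed
  Position 2 ('b'): no match needed
  Position 3 ('e'): matches sub[0] = 'e'
  Position 4 ('a'): no match needed
  Position 5 ('c'): no match needed
  Position 6 ('c'): no match needed
  Position 7 ('c'): no match needed
  Position 8 ('d'): matches sub[1] = 'd'
  Position 9 ('e'): no match needed
All 2 characters matched => is a subsequence

1


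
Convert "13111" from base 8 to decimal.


Input: "13111" in base 8
Positional expansion:
  Digit '1' (value 1) x 8^4 = 4096
  Digit '3' (value 3) x 8^3 = 1536
  Digit '1' (value 1) x 8^2 = 64
  Digit '1' (value 1) x 8^1 = 8
  Digit '1' (value 1) x 8^0 = 1
Sum = 5705

5705


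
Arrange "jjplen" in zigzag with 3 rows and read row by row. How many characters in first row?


Zigzag "jjplen" into 3 rows:
Placing characters:
  'j' => row 0
  'j' => row 1
  'p' => row 2
  'l' => row 1
  'e' => row 0
  'n' => row 1
Rows:
  Row 0: "je"
  Row 1: "jln"
  Row 2: "p"
First row length: 2

2


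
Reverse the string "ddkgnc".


Input: ddkgnc
Reading characters right to left:
  Position 5: 'c'
  Position 4: 'n'
  Position 3: 'g'
  Position 2: 'k'
  Position 1: 'd'
  Position 0: 'd'
Reversed: cngkdd

cngkdd


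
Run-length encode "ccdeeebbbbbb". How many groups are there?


Input: ccdeeebbbbbb
Scanning for consecutive runs:
  Group 1: 'c' x 2 (positions 0-1)
  Group 2: 'd' x 1 (positions 2-2)
  Group 3: 'e' x 3 (positions 3-5)
  Group 4: 'b' x 6 (positions 6-11)
Total groups: 4

4


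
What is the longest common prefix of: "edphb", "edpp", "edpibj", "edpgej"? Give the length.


Words: edphb, edpp, edpibj, edpgej
  Position 0: all 'e' => match
  Position 1: all 'd' => match
  Position 2: all 'p' => match
  Position 3: ('h', 'p', 'i', 'g') => mismatch, stop
LCP = "edp" (length 3)

3


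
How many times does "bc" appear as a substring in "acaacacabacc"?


Searching for "bc" in "acaacacabacc"
Scanning each position:
  Position 0: "ac" => no
  Position 1: "ca" => no
  Position 2: "aa" => no
  Position 3: "ac" => no
  Position 4: "ca" => no
  Position 5: "ac" => no
  Position 6: "ca" => no
  Position 7: "ab" => no
  Position 8: "ba" => no
  Position 9: "ac" => no
  Position 10: "cc" => no
Total occurrences: 0

0


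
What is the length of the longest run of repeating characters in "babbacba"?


Input: "babbacba"
Scanning for longest run:
  Position 1 ('a'): new char, reset run to 1
  Position 2 ('b'): new char, reset run to 1
  Position 3 ('b'): continues run of 'b', length=2
  Position 4 ('a'): new char, reset run to 1
  Position 5 ('c'): new char, reset run to 1
  Position 6 ('b'): new char, reset run to 1
  Position 7 ('a'): new char, reset run to 1
Longest run: 'b' with length 2

2


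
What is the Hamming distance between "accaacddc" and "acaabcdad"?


Comparing "accaacddc" and "acaabcdad" position by position:
  Position 0: 'a' vs 'a' => same
  Position 1: 'c' vs 'c' => same
  Position 2: 'c' vs 'a' => differ
  Position 3: 'a' vs 'a' => same
  Position 4: 'a' vs 'b' => differ
  Position 5: 'c' vs 'c' => same
  Position 6: 'd' vs 'd' => same
  Position 7: 'd' vs 'a' => differ
  Position 8: 'c' vs 'd' => differ
Total differences (Hamming distance): 4

4


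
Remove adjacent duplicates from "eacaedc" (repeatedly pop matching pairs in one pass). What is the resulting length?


Input: eacaedc
Stack-based adjacent duplicate removal:
  Read 'e': push. Stack: e
  Read 'a': push. Stack: ea
  Read 'c': push. Stack: eac
  Read 'a': push. Stack: eaca
  Read 'e': push. Stack: eacae
  Read 'd': push. Stack: eacaed
  Read 'c': push. Stack: eacaedc
Final stack: "eacaedc" (length 7)

7


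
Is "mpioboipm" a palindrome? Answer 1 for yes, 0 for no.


Input: mpioboipm
Reversed: mpioboipm
  Compare pos 0 ('m') with pos 8 ('m'): match
  Compare pos 1 ('p') with pos 7 ('p'): match
  Compare pos 2 ('i') with pos 6 ('i'): match
  Compare pos 3 ('o') with pos 5 ('o'): match
Result: palindrome

1


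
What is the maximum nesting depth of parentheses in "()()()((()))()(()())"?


Input: "()()()((()))()(()())"
Tracking depth:
  Position 0 '(': depth becomes 1
  Position 1 ')': depth becomes 0
  Position 2 '(': depth becomes 1
  Position 3 ')': depth becomes 0
  Position 4 '(': depth becomes 1
  Position 5 ')': depth becomes 0
  Position 6 '(': depth becomes 1
  Position 7 '(': depth becomes 2
  Position 8 '(': depth becomes 3
  Position 9 ')': depth becomes 2
  Position 10 ')': depth becomes 1
  Position 11 ')': depth becomes 0
  Position 12 '(': depth becomes 1
  Position 13 ')': depth becomes 0
  Position 14 '(': depth becomes 1
  Position 15 '(': depth becomes 2
  Position 16 ')': depth becomes 1
  Position 17 '(': depth becomes 2
  Position 18 ')': depth becomes 1
  Position 19 ')': depth becomes 0
Maximum depth reached: 3

3


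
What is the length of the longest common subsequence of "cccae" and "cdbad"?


LCS of "cccae" and "cdbad"
DP table:
           c    d    b    a    d
      0    0    0    0    0    0
  c   0    1    1    1    1    1
  c   0    1    1    1    1    1
  c   0    1    1    1    1    1
  a   0    1    1    1    2    2
  e   0    1    1    1    2    2
LCS length = dp[5][5] = 2

2


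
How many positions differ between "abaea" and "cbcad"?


Comparing "abaea" and "cbcad" position by position:
  Position 0: 'a' vs 'c' => DIFFER
  Position 1: 'b' vs 'b' => same
  Position 2: 'a' vs 'c' => DIFFER
  Position 3: 'e' vs 'a' => DIFFER
  Position 4: 'a' vs 'd' => DIFFER
Positions that differ: 4

4


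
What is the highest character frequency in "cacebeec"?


Input: cacebeec
Character counts:
  'a': 1
  'b': 1
  'c': 3
  'e': 3
Maximum frequency: 3

3


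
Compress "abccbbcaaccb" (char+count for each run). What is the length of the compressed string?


Input: abccbbcaaccb
Runs:
  'a' x 1 => "a1"
  'b' x 1 => "b1"
  'c' x 2 => "c2"
  'b' x 2 => "b2"
  'c' x 1 => "c1"
  'a' x 2 => "a2"
  'c' x 2 => "c2"
  'b' x 1 => "b1"
Compressed: "a1b1c2b2c1a2c2b1"
Compressed length: 16

16


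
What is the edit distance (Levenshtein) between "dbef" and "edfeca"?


Computing edit distance: "dbef" -> "edfeca"
DP table:
           e    d    f    e    c    a
      0    1    2    3    4    5    6
  d   1    1    1    2    3    4    5
  b   2    2    2    2    3    4    5
  e   3    2    3    3    2    3    4
  f   4    3    3    3    3    3    4
Edit distance = dp[4][6] = 4

4


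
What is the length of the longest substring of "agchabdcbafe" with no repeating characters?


Input: "agchabdcbafe"
Sliding window (track last position of each char):
  Position 0 ('a'): window [0,0] length 1 -- new best
  Position 1 ('g'): window [0,1] length 2 -- new best
  Position 2 ('c'): window [0,2] length 3 -- new best
  Position 3 ('h'): window [0,3] length 4 -- new best
  Position 4 ('a'): repeat (last at 0), move window start to 1
  Position 4 ('a'): window [1,4] length 4
  Position 5 ('b'): window [1,5] length 5 -- new best
  Position 6 ('d'): window [1,6] length 6 -- new best
  Position 7 ('c'): repeat (last at 2), move window start to 3
  Position 7 ('c'): window [3,7] length 5
  Position 8 ('b'): repeat (last at 5), move window start to 6
  Position 8 ('b'): window [6,8] length 3
  Position 9 ('a'): window [6,9] length 4
  Position 10 ('f'): window [6,10] length 5
  Position 11 ('e'): window [6,11] length 6
Longest substring with no repeats: "gchabd" with length 6

6


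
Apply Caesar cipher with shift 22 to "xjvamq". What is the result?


Caesar cipher: shift "xjvamq" by 22
  'x' (pos 23) + 22 = pos 19 = 't'
  'j' (pos 9) + 22 = pos 5 = 'f'
  'v' (pos 21) + 22 = pos 17 = 'r'
  'a' (pos 0) + 22 = pos 22 = 'w'
  'm' (pos 12) + 22 = pos 8 = 'i'
  'q' (pos 16) + 22 = pos 12 = 'm'
Result: tfrwim

tfrwim


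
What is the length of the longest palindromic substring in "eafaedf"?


Input: "eafaedf"
Checking substrings for palindromes:
  [0:5] "eafae" (len 5) => palindrome
  [1:4] "afa" (len 3) => palindrome
Longest palindromic substring: "eafae" with length 5

5


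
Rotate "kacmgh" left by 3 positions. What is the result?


Input: "kacmgh", rotate left by 3
First 3 characters: "kac"
Remaining characters: "mgh"
Concatenate remaining + first: "mgh" + "kac" = "mghkac"

mghkac


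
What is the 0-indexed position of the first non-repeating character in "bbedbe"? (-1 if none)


Input: bbedbe
Character frequencies:
  'b': 3
  'd': 1
  'e': 2
Scanning left to right for freq == 1:
  Position 0 ('b'): freq=3, skip
  Position 1 ('b'): freq=3, skip
  Position 2 ('e'): freq=2, skip
  Position 3 ('d'): unique! => answer = 3

3


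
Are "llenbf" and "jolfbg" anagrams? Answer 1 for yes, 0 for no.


Strings: "llenbf", "jolfbg"
Sorted first:  beflln
Sorted second: bfgjlo
Differ at position 1: 'e' vs 'f' => not anagrams

0


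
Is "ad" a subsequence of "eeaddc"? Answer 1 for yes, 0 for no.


Check if "ad" is a subsequence of "eeaddc"
Greedy scan:
  Position 0 ('e'): no match needed
  Position 1 ('e'): no match needed
  Position 2 ('a'): matches sub[0] = 'a'
  Position 3 ('d'): matches sub[1] = 'd'
  Position 4 ('d'): no match needed
  Position 5 ('c'): no match needed
All 2 characters matched => is a subsequence

1


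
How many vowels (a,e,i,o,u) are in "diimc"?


Input: diimc
Checking each character:
  'd' at position 0: consonant
  'i' at position 1: vowel (running total: 1)
  'i' at position 2: vowel (running total: 2)
  'm' at position 3: consonant
  'c' at position 4: consonant
Total vowels: 2

2


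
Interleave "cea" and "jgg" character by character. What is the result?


Interleaving "cea" and "jgg":
  Position 0: 'c' from first, 'j' from second => "cj"
  Position 1: 'e' from first, 'g' from second => "eg"
  Position 2: 'a' from first, 'g' from second => "ag"
Result: cjegag

cjegag


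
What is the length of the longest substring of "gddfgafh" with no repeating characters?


Input: "gddfgafh"
Sliding window (track last position of each char):
  Position 0 ('g'): window [0,0] length 1 -- new best
  Position 1 ('d'): window [0,1] length 2 -- new best
  Position 2 ('d'): repeat (last at 1), move window start to 2
  Position 2 ('d'): window [2,2] length 1
  Position 3 ('f'): window [2,3] length 2
  Position 4 ('g'): window [2,4] length 3 -- new best
  Position 5 ('a'): window [2,5] length 4 -- new best
  Position 6 ('f'): repeat (last at 3), move window start to 4
  Position 6 ('f'): window [4,6] length 3
  Position 7 ('h'): window [4,7] length 4
Longest substring with no repeats: "dfga" with length 4

4


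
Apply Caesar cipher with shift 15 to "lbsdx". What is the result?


Caesar cipher: shift "lbsdx" by 15
  'l' (pos 11) + 15 = pos 0 = 'a'
  'b' (pos 1) + 15 = pos 16 = 'q'
  's' (pos 18) + 15 = pos 7 = 'h'
  'd' (pos 3) + 15 = pos 18 = 's'
  'x' (pos 23) + 15 = pos 12 = 'm'
Result: aqhsm

aqhsm


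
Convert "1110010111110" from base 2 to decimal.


Input: "1110010111110" in base 2
Positional expansion:
  Digit '1' (value 1) x 2^12 = 4096
  Digit '1' (value 1) x 2^11 = 2048
  Digit '1' (value 1) x 2^10 = 1024
  Digit '0' (value 0) x 2^9 = 0
  Digit '0' (value 0) x 2^8 = 0
  Digit '1' (value 1) x 2^7 = 128
  Digit '0' (value 0) x 2^6 = 0
  Digit '1' (value 1) x 2^5 = 32
  Digit '1' (value 1) x 2^4 = 16
  Digit '1' (value 1) x 2^3 = 8
  Digit '1' (value 1) x 2^2 = 4
  Digit '1' (value 1) x 2^1 = 2
  Digit '0' (value 0) x 2^0 = 0
Sum = 7358

7358
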